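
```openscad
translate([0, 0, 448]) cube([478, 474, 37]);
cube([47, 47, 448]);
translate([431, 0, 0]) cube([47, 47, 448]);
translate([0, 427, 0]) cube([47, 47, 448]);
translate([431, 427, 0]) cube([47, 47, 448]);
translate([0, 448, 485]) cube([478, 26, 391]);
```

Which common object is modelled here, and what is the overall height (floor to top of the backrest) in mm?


A chair. The overall height is 876 mm.

A slab on four corner posts with a tall panel at the back — a chair. The seat slab sits at z = 448 with thickness 37, and the 391 mm backrest starts at the seat top, so the overall height is 448 + 37 + 391 = 876 mm.


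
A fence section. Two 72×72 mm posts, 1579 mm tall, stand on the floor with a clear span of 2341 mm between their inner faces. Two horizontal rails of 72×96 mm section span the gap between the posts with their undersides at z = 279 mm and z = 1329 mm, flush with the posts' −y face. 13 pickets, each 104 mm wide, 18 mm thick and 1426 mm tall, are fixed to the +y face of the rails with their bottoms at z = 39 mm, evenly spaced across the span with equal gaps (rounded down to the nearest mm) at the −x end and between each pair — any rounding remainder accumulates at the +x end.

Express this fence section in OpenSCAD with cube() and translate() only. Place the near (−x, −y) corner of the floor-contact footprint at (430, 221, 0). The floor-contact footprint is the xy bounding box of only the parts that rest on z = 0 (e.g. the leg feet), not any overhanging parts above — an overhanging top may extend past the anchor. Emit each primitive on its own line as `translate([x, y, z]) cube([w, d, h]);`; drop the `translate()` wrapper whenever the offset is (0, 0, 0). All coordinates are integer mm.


translate([430, 221, 0]) cube([72, 72, 1579]);
translate([2843, 221, 0]) cube([72, 72, 1579]);
translate([502, 221, 279]) cube([2341, 72, 96]);
translate([502, 221, 1329]) cube([2341, 72, 96]);
translate([572, 293, 39]) cube([104, 18, 1426]);
translate([746, 293, 39]) cube([104, 18, 1426]);
translate([920, 293, 39]) cube([104, 18, 1426]);
translate([1094, 293, 39]) cube([104, 18, 1426]);
translate([1268, 293, 39]) cube([104, 18, 1426]);
translate([1442, 293, 39]) cube([104, 18, 1426]);
translate([1616, 293, 39]) cube([104, 18, 1426]);
translate([1790, 293, 39]) cube([104, 18, 1426]);
translate([1964, 293, 39]) cube([104, 18, 1426]);
translate([2138, 293, 39]) cube([104, 18, 1426]);
translate([2312, 293, 39]) cube([104, 18, 1426]);
translate([2486, 293, 39]) cube([104, 18, 1426]);
translate([2660, 293, 39]) cube([104, 18, 1426]);


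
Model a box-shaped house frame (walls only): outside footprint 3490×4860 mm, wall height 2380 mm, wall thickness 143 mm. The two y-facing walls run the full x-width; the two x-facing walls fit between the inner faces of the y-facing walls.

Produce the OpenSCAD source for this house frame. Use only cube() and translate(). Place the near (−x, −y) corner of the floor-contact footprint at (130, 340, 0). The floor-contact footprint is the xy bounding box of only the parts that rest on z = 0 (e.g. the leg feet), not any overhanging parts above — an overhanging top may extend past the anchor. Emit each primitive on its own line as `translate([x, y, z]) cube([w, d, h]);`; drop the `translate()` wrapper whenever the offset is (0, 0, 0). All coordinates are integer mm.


translate([130, 340, 0]) cube([3490, 143, 2380]);
translate([130, 5057, 0]) cube([3490, 143, 2380]);
translate([130, 483, 0]) cube([143, 4574, 2380]);
translate([3477, 483, 0]) cube([143, 4574, 2380]);


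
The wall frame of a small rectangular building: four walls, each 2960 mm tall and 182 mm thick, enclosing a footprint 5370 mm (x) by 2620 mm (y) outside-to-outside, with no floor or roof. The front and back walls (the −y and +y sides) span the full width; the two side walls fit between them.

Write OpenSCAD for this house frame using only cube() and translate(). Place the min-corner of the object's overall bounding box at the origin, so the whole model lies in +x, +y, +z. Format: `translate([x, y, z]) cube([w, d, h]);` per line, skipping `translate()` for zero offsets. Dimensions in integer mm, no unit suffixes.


cube([5370, 182, 2960]);
translate([0, 2438, 0]) cube([5370, 182, 2960]);
translate([0, 182, 0]) cube([182, 2256, 2960]);
translate([5188, 182, 0]) cube([182, 2256, 2960]);


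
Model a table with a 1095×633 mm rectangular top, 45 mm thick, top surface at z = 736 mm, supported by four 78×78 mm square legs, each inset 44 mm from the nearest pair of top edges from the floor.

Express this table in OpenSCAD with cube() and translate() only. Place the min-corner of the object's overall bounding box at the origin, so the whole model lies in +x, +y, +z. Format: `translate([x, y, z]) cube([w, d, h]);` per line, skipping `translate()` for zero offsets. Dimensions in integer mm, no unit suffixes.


translate([0, 0, 691]) cube([1095, 633, 45]);
translate([44, 44, 0]) cube([78, 78, 691]);
translate([973, 44, 0]) cube([78, 78, 691]);
translate([44, 511, 0]) cube([78, 78, 691]);
translate([973, 511, 0]) cube([78, 78, 691]);


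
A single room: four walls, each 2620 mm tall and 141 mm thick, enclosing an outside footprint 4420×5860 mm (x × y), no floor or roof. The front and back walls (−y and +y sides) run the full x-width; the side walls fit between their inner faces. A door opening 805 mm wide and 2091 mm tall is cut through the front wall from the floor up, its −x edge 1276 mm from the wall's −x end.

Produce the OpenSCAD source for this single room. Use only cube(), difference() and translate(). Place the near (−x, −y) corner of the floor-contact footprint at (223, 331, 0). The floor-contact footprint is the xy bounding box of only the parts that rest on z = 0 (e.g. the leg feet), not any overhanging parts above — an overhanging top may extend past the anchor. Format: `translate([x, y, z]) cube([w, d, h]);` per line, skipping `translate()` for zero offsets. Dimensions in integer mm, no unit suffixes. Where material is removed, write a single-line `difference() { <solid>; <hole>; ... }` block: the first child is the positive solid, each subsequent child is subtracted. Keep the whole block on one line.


difference() { translate([223, 331, 0]) cube([4420, 141, 2620]); translate([1499, 331, 0]) cube([805, 141, 2091]); }
translate([223, 6050, 0]) cube([4420, 141, 2620]);
translate([223, 472, 0]) cube([141, 5578, 2620]);
translate([4502, 472, 0]) cube([141, 5578, 2620]);


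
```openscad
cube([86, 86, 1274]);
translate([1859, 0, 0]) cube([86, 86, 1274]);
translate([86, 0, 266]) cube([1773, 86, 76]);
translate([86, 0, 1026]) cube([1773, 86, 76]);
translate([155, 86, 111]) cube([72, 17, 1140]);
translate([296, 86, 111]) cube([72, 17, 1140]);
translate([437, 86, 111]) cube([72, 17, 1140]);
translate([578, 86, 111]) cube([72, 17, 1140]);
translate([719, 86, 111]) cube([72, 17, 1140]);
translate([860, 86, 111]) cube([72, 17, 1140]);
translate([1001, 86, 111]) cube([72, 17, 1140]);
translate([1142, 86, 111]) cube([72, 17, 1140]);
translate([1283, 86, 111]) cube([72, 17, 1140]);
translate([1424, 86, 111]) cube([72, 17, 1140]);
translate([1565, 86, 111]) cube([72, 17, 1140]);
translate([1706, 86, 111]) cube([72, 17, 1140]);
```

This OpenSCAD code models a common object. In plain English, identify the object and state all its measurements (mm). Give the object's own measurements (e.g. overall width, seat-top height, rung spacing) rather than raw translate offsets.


A fence section. Two 86×86 mm posts, 1274 mm tall, stand on the floor with a clear span of 1773 mm between their inner faces. Two horizontal rails of 86×76 mm section span the gap between the posts with their undersides at z = 266 mm and z = 1026 mm, flush with the posts' −y face. 12 pickets, each 72 mm wide, 17 mm thick and 1140 mm tall, are fixed to the +y face of the rails with their bottoms at z = 111 mm, spaced across the span with a 69 mm gap after the −x post and between neighbouring pickets, with 81 mm left before the +x post.


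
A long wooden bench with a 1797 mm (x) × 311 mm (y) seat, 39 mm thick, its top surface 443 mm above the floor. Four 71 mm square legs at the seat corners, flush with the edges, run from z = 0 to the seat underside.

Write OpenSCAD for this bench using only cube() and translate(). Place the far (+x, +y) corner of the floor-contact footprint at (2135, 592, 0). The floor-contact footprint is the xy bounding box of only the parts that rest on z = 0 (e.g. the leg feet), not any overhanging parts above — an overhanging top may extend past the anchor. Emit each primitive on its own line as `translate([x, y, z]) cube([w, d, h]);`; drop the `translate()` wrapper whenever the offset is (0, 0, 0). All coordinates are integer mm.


translate([338, 281, 404]) cube([1797, 311, 39]);
translate([338, 281, 0]) cube([71, 71, 404]);
translate([338, 521, 0]) cube([71, 71, 404]);
translate([2064, 281, 0]) cube([71, 71, 404]);
translate([2064, 521, 0]) cube([71, 71, 404]);


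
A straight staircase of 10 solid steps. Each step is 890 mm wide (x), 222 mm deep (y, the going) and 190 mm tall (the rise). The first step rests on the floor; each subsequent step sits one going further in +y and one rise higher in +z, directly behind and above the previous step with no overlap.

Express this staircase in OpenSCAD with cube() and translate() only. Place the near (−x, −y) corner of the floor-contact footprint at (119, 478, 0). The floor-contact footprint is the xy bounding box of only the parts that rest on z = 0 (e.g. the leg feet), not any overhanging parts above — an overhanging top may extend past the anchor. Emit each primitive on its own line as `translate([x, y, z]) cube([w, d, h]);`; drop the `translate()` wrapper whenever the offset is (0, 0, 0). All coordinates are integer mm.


translate([119, 478, 0]) cube([890, 222, 190]);
translate([119, 700, 190]) cube([890, 222, 190]);
translate([119, 922, 380]) cube([890, 222, 190]);
translate([119, 1144, 570]) cube([890, 222, 190]);
translate([119, 1366, 760]) cube([890, 222, 190]);
translate([119, 1588, 950]) cube([890, 222, 190]);
translate([119, 1810, 1140]) cube([890, 222, 190]);
translate([119, 2032, 1330]) cube([890, 222, 190]);
translate([119, 2254, 1520]) cube([890, 222, 190]);
translate([119, 2476, 1710]) cube([890, 222, 190]);


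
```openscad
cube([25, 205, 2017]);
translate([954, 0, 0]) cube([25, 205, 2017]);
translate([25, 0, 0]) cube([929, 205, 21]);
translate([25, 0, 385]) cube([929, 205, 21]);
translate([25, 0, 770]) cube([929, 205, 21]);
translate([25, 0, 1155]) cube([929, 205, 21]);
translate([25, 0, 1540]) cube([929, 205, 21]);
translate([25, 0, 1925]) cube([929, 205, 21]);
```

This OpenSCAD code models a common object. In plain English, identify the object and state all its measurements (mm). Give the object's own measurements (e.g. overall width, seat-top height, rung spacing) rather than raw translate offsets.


An open bookshelf. Two side panels, each 25 mm thick, 205 mm deep and 2017 mm tall, stand 979 mm apart (outside-to-outside). Between them sit 6 shelves, each 21 mm thick and 205 mm deep, spanning the full gap between the sides. The bottom shelf rests on the floor (its underside at z = 0) and the clear gap between one shelf's top and the next shelf's underside is 364 mm.


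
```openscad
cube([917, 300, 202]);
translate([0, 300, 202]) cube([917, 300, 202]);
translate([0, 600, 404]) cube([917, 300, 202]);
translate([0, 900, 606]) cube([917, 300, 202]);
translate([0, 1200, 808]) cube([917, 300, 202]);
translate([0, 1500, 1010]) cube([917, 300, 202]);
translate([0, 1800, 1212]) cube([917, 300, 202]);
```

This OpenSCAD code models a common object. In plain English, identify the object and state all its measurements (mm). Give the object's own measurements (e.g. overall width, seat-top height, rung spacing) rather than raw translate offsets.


A straight staircase of 7 solid steps. Each step is 917 mm wide (x), 300 mm deep (y, the going) and 202 mm tall (the rise). The first step rests on the floor; each subsequent step sits one going further in +y and one rise higher in +z, directly behind and above the previous step with no overlap.


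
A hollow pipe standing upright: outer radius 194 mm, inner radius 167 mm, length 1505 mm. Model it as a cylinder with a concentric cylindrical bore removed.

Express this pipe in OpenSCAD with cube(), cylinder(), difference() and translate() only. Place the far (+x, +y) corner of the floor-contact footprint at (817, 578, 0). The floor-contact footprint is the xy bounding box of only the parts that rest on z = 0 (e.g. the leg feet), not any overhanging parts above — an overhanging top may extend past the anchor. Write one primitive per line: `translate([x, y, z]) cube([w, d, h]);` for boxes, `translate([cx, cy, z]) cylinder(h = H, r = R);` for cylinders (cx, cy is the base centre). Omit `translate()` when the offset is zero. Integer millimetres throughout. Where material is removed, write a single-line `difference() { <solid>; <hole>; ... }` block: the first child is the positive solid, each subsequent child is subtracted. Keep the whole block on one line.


difference() { translate([623, 384, 0]) cylinder(h = 1505, r = 194); translate([623, 384, 0]) cylinder(h = 1505, r = 167); }


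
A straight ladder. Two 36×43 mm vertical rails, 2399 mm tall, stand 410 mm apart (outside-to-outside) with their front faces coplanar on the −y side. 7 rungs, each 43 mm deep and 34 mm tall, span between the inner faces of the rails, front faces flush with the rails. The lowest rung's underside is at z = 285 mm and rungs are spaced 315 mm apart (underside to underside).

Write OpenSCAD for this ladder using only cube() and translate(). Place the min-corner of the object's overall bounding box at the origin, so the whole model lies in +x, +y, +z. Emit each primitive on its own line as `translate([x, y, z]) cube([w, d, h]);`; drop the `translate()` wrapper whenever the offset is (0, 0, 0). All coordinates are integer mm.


cube([36, 43, 2399]);
translate([374, 0, 0]) cube([36, 43, 2399]);
translate([36, 0, 285]) cube([338, 43, 34]);
translate([36, 0, 600]) cube([338, 43, 34]);
translate([36, 0, 915]) cube([338, 43, 34]);
translate([36, 0, 1230]) cube([338, 43, 34]);
translate([36, 0, 1545]) cube([338, 43, 34]);
translate([36, 0, 1860]) cube([338, 43, 34]);
translate([36, 0, 2175]) cube([338, 43, 34]);


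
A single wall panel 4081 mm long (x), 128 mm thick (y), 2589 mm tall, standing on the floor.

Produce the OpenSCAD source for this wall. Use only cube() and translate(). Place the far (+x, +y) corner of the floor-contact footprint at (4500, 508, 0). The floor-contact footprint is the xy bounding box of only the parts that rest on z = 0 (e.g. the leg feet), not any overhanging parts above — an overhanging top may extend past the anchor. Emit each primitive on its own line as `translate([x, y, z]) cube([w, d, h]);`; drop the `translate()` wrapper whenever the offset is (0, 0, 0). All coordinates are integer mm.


translate([419, 380, 0]) cube([4081, 128, 2589]);


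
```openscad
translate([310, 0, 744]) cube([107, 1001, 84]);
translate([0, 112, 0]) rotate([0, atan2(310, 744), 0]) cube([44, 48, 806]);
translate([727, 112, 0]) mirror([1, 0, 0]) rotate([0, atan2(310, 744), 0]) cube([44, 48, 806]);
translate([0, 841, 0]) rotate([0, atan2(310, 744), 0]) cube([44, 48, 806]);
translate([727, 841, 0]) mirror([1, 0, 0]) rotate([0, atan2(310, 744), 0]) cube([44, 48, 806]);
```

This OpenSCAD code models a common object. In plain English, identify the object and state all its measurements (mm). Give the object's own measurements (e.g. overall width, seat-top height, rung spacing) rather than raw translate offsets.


A sawhorse. A 107×1001×84 mm beam (x, y, z) sits on two A-frame leg pairs. Each pair is two raked legs of 44×48 mm section (48 mm along y) splaying symmetrically in x. Each leg rises 744 mm vertically over 310 mm of horizontal reach and is 806 mm long along its own axis. Every leg's outer bottom edge rests on the floor and its outer top edge meets a bottom edge of the beam — the left legs (tilting toward +x) meet the beam's −x bottom edge, the right legs (their mirror images, tilting toward −x) meet its +x bottom edge — so the leg tops tuck under the beam, the beam's underside is 744 mm above the floor, and the feet are 727 mm apart outside-to-outside with the beam centred between them. The two leg pairs are set in 112 mm from either end of the beam.


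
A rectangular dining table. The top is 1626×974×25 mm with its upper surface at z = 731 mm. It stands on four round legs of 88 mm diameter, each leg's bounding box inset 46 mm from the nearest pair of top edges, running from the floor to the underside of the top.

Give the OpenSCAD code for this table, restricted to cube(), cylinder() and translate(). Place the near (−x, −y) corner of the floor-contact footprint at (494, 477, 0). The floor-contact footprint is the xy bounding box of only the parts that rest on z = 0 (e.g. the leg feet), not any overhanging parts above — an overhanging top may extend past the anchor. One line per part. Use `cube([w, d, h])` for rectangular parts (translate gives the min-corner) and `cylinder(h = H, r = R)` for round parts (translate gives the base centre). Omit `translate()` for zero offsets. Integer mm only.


translate([448, 431, 706]) cube([1626, 974, 25]);
translate([538, 521, 0]) cylinder(h = 706, r = 44);
translate([1984, 521, 0]) cylinder(h = 706, r = 44);
translate([538, 1315, 0]) cylinder(h = 706, r = 44);
translate([1984, 1315, 0]) cylinder(h = 706, r = 44);


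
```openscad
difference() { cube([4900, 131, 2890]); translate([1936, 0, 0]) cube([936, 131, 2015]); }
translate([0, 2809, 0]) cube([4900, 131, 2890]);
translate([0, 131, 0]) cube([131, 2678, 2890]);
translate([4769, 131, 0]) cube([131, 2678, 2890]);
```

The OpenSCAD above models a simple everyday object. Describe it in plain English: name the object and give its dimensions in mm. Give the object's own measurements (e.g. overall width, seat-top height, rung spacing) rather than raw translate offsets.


A single room: four walls, each 2890 mm tall and 131 mm thick, enclosing an outside footprint 4900×2940 mm (x × y), no floor or roof. The front and back walls (−y and +y sides) run the full x-width; the side walls fit between their inner faces. A door opening 936 mm wide and 2015 mm tall is cut through the front wall from the floor up, its −x edge 1936 mm from the wall's −x end.


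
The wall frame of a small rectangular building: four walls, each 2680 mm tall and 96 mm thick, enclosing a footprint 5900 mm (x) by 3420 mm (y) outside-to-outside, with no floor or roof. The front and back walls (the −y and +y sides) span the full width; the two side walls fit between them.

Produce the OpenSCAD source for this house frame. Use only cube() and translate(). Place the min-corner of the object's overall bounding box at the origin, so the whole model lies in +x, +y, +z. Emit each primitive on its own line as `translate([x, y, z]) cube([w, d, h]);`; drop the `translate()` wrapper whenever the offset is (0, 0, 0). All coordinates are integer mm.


cube([5900, 96, 2680]);
translate([0, 3324, 0]) cube([5900, 96, 2680]);
translate([0, 96, 0]) cube([96, 3228, 2680]);
translate([5804, 96, 0]) cube([96, 3228, 2680]);


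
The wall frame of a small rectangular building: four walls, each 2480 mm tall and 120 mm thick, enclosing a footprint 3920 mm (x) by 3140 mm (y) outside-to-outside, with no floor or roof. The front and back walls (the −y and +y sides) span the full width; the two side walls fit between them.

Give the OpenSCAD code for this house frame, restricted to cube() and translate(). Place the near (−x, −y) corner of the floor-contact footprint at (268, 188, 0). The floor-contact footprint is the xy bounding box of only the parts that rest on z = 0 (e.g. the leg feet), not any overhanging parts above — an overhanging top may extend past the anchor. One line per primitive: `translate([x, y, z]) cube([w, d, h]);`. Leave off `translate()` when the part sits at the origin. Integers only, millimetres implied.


translate([268, 188, 0]) cube([3920, 120, 2480]);
translate([268, 3208, 0]) cube([3920, 120, 2480]);
translate([268, 308, 0]) cube([120, 2900, 2480]);
translate([4068, 308, 0]) cube([120, 2900, 2480]);


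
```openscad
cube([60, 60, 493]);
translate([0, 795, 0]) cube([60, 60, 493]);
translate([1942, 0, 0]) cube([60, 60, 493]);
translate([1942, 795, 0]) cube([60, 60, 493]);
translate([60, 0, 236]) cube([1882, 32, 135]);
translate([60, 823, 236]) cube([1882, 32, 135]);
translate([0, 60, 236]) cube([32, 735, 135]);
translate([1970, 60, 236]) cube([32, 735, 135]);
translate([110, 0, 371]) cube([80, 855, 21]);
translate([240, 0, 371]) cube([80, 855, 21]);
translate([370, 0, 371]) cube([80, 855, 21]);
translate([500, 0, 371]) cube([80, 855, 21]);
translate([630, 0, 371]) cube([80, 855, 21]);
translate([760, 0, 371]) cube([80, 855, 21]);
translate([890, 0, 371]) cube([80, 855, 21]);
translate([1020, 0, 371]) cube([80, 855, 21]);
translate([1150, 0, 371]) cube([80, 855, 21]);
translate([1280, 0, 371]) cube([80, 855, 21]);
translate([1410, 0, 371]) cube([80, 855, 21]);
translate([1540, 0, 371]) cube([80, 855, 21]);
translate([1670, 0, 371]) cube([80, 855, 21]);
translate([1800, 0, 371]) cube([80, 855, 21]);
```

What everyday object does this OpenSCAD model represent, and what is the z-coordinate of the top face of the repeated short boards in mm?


A bed frame. The slat-top height is 392 mm.

Four posts, four rails, and a row of slats — a bed frame. Slats sit on the rails at z = 236 + 135 = 371; with slat thickness 21, the top is 392 mm.


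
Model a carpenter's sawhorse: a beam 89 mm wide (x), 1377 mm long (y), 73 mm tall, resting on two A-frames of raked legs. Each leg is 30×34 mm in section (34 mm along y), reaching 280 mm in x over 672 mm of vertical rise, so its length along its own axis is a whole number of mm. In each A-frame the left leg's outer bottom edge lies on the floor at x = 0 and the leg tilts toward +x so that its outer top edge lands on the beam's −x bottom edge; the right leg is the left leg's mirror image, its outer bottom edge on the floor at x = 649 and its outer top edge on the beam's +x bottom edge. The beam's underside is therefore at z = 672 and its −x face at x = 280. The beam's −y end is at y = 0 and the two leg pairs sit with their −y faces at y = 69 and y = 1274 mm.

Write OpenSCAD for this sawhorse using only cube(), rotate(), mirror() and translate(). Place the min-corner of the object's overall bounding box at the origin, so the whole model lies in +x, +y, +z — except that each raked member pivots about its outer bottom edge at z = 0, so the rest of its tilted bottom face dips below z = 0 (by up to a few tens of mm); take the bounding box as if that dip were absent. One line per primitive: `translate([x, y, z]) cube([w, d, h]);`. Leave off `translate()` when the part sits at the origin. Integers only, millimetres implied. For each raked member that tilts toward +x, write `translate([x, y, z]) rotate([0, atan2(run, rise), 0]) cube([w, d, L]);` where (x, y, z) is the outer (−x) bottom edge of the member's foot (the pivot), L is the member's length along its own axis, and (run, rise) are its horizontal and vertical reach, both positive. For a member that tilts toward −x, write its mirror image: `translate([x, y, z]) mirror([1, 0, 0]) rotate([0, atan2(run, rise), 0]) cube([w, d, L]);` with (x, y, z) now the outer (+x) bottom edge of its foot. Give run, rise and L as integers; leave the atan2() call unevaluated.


translate([280, 0, 672]) cube([89, 1377, 73]);
translate([0, 69, 0]) rotate([0, atan2(280, 672), 0]) cube([30, 34, 728]);
translate([649, 69, 0]) mirror([1, 0, 0]) rotate([0, atan2(280, 672), 0]) cube([30, 34, 728]);
translate([0, 1274, 0]) rotate([0, atan2(280, 672), 0]) cube([30, 34, 728]);
translate([649, 1274, 0]) mirror([1, 0, 0]) rotate([0, atan2(280, 672), 0]) cube([30, 34, 728]);


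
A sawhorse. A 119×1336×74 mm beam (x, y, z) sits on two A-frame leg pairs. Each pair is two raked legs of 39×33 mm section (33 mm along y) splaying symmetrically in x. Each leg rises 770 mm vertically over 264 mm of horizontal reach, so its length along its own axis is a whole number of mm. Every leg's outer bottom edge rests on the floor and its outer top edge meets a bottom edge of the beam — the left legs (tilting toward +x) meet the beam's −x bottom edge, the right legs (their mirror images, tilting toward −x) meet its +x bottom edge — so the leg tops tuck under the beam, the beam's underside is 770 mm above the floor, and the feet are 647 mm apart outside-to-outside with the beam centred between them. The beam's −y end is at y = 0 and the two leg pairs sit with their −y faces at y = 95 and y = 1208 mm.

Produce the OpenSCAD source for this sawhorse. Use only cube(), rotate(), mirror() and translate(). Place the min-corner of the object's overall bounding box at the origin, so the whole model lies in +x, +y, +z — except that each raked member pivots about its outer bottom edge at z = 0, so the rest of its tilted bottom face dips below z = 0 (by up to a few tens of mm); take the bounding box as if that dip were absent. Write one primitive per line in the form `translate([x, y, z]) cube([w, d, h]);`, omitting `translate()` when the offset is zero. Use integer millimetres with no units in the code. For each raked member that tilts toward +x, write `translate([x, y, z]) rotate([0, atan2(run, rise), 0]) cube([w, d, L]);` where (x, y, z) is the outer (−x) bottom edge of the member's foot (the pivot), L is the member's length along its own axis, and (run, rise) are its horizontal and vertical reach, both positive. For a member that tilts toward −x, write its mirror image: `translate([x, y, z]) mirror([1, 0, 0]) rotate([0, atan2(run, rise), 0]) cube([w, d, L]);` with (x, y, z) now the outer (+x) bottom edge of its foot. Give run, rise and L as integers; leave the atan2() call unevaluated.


translate([264, 0, 770]) cube([119, 1336, 74]);
translate([0, 95, 0]) rotate([0, atan2(264, 770), 0]) cube([39, 33, 814]);
translate([647, 95, 0]) mirror([1, 0, 0]) rotate([0, atan2(264, 770), 0]) cube([39, 33, 814]);
translate([0, 1208, 0]) rotate([0, atan2(264, 770), 0]) cube([39, 33, 814]);
translate([647, 1208, 0]) mirror([1, 0, 0]) rotate([0, atan2(264, 770), 0]) cube([39, 33, 814]);


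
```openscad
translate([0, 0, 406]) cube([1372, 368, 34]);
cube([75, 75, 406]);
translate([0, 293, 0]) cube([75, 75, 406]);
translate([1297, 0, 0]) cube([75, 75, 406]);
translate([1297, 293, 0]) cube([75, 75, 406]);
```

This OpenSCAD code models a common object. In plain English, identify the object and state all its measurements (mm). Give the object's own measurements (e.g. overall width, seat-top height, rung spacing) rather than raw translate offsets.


A long wooden bench with a 1372 mm (x) × 368 mm (y) seat, 34 mm thick, its top surface 440 mm above the floor. Four 75 mm square legs at the seat corners, flush with the edges, run from z = 0 to the seat underside.


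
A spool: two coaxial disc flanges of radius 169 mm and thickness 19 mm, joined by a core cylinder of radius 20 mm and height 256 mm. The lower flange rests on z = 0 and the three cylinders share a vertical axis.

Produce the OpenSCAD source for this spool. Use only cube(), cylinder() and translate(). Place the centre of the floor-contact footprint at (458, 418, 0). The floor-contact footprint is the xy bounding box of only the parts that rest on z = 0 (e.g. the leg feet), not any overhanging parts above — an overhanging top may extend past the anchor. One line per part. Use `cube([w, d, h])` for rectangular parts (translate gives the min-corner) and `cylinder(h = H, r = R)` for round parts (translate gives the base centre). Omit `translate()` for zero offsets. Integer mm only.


translate([458, 418, 0]) cylinder(h = 19, r = 169);
translate([458, 418, 19]) cylinder(h = 256, r = 20);
translate([458, 418, 275]) cylinder(h = 19, r = 169);


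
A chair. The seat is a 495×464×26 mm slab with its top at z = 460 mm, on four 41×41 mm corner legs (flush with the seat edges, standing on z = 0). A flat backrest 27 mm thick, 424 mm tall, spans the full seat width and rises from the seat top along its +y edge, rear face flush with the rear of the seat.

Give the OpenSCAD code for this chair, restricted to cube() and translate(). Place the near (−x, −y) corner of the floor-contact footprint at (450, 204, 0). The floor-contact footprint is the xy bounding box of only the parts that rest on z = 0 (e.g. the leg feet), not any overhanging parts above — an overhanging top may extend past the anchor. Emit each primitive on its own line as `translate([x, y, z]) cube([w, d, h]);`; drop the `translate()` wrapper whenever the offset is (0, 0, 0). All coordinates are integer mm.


translate([450, 204, 434]) cube([495, 464, 26]);
translate([450, 204, 0]) cube([41, 41, 434]);
translate([904, 204, 0]) cube([41, 41, 434]);
translate([450, 627, 0]) cube([41, 41, 434]);
translate([904, 627, 0]) cube([41, 41, 434]);
translate([450, 641, 460]) cube([495, 27, 424]);


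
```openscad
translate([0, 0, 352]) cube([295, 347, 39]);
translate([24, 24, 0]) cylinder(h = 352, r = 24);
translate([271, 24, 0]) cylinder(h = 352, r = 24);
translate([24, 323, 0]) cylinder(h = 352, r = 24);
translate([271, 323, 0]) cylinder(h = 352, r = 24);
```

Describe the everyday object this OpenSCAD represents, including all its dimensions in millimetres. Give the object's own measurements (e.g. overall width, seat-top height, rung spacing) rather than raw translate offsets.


A four-legged stool. The seat is a 295×347×39 mm slab whose top surface is at z = 391 mm; four round legs, each 48 mm in diameter, run from the floor (z = 0) to the underside of the seat, each leg's axis is inset half a diameter from the nearest pair of seat edges (so the leg's bounding box is flush with the corner).


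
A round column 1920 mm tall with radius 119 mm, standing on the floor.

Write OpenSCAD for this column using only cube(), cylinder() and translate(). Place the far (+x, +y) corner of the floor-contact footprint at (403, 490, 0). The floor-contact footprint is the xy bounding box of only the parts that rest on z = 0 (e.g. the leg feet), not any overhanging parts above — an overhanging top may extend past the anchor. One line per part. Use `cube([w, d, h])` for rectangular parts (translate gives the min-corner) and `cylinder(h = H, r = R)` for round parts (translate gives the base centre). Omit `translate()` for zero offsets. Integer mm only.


translate([284, 371, 0]) cylinder(h = 1920, r = 119);


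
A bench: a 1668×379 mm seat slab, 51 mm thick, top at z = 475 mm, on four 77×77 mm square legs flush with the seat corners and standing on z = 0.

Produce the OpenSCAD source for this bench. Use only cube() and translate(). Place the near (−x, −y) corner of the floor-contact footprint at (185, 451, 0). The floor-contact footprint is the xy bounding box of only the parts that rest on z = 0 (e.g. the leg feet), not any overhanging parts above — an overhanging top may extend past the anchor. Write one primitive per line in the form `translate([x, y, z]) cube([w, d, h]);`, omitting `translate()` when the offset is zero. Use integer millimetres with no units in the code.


translate([185, 451, 424]) cube([1668, 379, 51]);
translate([185, 451, 0]) cube([77, 77, 424]);
translate([185, 753, 0]) cube([77, 77, 424]);
translate([1776, 451, 0]) cube([77, 77, 424]);
translate([1776, 753, 0]) cube([77, 77, 424]);


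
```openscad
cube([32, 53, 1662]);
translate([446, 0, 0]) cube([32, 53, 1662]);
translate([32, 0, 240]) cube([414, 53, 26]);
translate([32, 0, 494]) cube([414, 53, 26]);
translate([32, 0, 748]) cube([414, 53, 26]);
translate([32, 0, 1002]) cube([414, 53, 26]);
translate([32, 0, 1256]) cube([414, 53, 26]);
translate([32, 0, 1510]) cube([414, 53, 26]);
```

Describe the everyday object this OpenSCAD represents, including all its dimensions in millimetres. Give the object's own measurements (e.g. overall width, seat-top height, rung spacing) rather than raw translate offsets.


A straight ladder. Two 32×53 mm vertical rails, 1662 mm tall, stand 478 mm apart (outside-to-outside) with their front faces coplanar on the −y side. 6 rungs, each 53 mm deep and 26 mm tall, span between the inner faces of the rails, front faces flush with the rails. The lowest rung's underside is at z = 240 mm and rungs are spaced 254 mm apart (underside to underside).


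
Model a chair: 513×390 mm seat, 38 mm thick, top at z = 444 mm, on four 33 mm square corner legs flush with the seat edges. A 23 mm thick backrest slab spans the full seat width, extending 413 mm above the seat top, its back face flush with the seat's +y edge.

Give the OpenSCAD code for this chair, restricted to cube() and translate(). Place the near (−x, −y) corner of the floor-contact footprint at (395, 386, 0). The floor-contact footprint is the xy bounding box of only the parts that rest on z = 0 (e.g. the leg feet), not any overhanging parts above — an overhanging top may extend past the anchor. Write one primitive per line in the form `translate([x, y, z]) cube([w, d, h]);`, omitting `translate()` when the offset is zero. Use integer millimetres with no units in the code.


// leg_h = 444 - 38 = 406
translate([395, 386, 406]) cube([513, 390, 38]);
translate([395, 386, 0]) cube([33, 33, 406]);
translate([875, 386, 0]) cube([33, 33, 406]);
translate([395, 743, 0]) cube([33, 33, 406]);
translate([875, 743, 0]) cube([33, 33, 406]);
translate([395, 753, 444]) cube([513, 23, 413]);


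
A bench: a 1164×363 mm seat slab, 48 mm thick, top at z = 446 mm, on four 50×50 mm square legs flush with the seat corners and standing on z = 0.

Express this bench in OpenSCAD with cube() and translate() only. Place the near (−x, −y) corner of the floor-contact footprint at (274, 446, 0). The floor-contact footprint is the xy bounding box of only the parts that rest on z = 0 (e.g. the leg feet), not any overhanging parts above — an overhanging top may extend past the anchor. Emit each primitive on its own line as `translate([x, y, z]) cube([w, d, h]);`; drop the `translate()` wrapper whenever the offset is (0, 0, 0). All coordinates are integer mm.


translate([274, 446, 398]) cube([1164, 363, 48]);
translate([274, 446, 0]) cube([50, 50, 398]);
translate([274, 759, 0]) cube([50, 50, 398]);
translate([1388, 446, 0]) cube([50, 50, 398]);
translate([1388, 759, 0]) cube([50, 50, 398]);


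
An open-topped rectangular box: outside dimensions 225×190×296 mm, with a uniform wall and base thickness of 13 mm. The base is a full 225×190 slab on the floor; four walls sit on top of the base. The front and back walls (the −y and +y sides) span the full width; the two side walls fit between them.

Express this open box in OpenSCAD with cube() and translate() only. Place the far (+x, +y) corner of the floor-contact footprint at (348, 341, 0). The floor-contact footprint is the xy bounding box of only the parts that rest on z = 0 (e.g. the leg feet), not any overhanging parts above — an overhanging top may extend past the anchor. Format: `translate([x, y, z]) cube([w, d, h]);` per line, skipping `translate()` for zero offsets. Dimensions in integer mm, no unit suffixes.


translate([123, 151, 0]) cube([225, 190, 13]);
translate([123, 151, 13]) cube([225, 13, 283]);
translate([123, 328, 13]) cube([225, 13, 283]);
translate([123, 164, 13]) cube([13, 164, 283]);
translate([335, 164, 13]) cube([13, 164, 283]);


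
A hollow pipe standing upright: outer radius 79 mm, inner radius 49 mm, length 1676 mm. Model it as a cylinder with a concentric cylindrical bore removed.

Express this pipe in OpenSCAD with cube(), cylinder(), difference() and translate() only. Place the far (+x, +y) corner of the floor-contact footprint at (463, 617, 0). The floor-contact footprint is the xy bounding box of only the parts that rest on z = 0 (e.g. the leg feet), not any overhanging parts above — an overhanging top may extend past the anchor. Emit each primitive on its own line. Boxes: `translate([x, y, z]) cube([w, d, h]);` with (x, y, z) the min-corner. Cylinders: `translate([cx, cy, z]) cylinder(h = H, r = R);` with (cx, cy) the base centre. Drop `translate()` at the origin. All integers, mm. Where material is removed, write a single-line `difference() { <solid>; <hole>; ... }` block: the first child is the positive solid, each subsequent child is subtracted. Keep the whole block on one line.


difference() { translate([384, 538, 0]) cylinder(h = 1676, r = 79); translate([384, 538, 0]) cylinder(h = 1676, r = 49); }


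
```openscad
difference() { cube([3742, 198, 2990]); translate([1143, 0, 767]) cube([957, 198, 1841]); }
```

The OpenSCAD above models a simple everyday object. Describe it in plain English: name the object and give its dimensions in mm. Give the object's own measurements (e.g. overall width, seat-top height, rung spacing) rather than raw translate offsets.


A wall 3742 mm long (x), 198 mm thick (y), 2990 mm tall, with a rectangular window opening cut through it. The opening is 957 mm wide and 1841 mm tall; its sill is at z = 767 mm and its near (−x) edge is 1143 mm from the wall's −x end. The opening passes through the full wall thickness.


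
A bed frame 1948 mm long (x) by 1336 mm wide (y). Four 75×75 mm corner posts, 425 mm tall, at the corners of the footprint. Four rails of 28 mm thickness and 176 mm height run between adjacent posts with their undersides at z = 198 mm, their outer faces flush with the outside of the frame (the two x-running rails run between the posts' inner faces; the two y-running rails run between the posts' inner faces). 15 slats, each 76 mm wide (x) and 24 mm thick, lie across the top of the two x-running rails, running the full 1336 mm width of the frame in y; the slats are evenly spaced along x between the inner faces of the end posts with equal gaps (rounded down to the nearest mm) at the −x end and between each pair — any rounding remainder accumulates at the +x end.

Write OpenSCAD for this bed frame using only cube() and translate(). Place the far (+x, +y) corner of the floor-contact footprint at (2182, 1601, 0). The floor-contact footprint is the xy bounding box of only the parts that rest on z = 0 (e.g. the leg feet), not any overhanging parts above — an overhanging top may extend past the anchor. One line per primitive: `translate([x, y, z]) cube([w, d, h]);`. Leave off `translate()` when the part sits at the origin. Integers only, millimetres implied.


translate([234, 265, 0]) cube([75, 75, 425]);
translate([234, 1526, 0]) cube([75, 75, 425]);
translate([2107, 265, 0]) cube([75, 75, 425]);
translate([2107, 1526, 0]) cube([75, 75, 425]);
translate([309, 265, 198]) cube([1798, 28, 176]);
translate([309, 1573, 198]) cube([1798, 28, 176]);
translate([234, 340, 198]) cube([28, 1186, 176]);
translate([2154, 340, 198]) cube([28, 1186, 176]);
translate([350, 265, 374]) cube([76, 1336, 24]);
translate([467, 265, 374]) cube([76, 1336, 24]);
translate([584, 265, 374]) cube([76, 1336, 24]);
translate([701, 265, 374]) cube([76, 1336, 24]);
translate([818, 265, 374]) cube([76, 1336, 24]);
translate([935, 265, 374]) cube([76, 1336, 24]);
translate([1052, 265, 374]) cube([76, 1336, 24]);
translate([1169, 265, 374]) cube([76, 1336, 24]);
translate([1286, 265, 374]) cube([76, 1336, 24]);
translate([1403, 265, 374]) cube([76, 1336, 24]);
translate([1520, 265, 374]) cube([76, 1336, 24]);
translate([1637, 265, 374]) cube([76, 1336, 24]);
translate([1754, 265, 374]) cube([76, 1336, 24]);
translate([1871, 265, 374]) cube([76, 1336, 24]);
translate([1988, 265, 374]) cube([76, 1336, 24]);


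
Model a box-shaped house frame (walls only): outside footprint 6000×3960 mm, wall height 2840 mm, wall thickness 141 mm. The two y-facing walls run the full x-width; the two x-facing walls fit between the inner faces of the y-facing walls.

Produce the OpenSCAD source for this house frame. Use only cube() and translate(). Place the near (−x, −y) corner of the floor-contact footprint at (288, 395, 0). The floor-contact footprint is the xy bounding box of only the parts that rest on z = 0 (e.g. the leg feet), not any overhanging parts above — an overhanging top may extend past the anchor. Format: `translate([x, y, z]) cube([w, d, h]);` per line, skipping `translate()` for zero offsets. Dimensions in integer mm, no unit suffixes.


translate([288, 395, 0]) cube([6000, 141, 2840]);
translate([288, 4214, 0]) cube([6000, 141, 2840]);
translate([288, 536, 0]) cube([141, 3678, 2840]);
translate([6147, 536, 0]) cube([141, 3678, 2840]);
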